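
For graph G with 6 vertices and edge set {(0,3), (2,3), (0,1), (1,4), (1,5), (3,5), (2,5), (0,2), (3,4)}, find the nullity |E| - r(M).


Cycle rank (nullity) = |E| - r(M) = |E| - (|V| - c).
|E| = 9, |V| = 6, c = 1.
Nullity = 9 - (6 - 1) = 9 - 5 = 4.

4


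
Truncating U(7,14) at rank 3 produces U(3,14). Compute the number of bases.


Truncating U(7,14) to rank 3 gives U(3,14).
Bases of U(3,14) are all 3-element subsets of 14 elements.
Number of bases = C(14,3) = 14! / (3! * 11!) = 364.

364


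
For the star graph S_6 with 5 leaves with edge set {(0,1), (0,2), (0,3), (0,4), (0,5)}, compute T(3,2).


A star on 6 vertices is a tree with 5 edges.
T(x,y) = x^(5) for any tree.
T(3,2) = 3^5 = 243.

243


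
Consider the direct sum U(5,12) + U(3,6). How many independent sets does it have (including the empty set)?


For a direct sum, |I(M1+M2)| = |I(M1)| * |I(M2)|.
|I(U(5,12))| = sum C(12,k) for k=0..5 = 1586.
|I(U(3,6))| = sum C(6,k) for k=0..3 = 42.
Total = 1586 * 42 = 66612.

66612


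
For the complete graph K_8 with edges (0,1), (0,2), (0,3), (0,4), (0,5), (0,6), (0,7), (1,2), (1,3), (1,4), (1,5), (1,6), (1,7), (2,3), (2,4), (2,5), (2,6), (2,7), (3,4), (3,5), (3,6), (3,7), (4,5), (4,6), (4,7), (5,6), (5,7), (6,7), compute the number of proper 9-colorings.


P(K_8, k) = k(k-1)(k-2)...(k-7).
P(9) = (9) * (8) * (7) * (6) * (5) * (4) * (3) * (2) = 362880.

362880


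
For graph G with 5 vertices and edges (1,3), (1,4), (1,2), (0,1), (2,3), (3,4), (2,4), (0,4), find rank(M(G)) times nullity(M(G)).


r(M) = |V| - c = 5 - 1 = 4.
nullity = |E| - r(M) = 8 - 4 = 4.
Product = 4 * 4 = 16.

16


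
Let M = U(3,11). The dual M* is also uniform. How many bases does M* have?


The dual of U(r,n) is U(n-r, n) = U(8,11).
Bases of U(8,11) are all (8)-element subsets.
|B(M*)| = (11 choose 8) = 165.

165


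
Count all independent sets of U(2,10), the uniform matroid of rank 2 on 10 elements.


Independent sets of U(2,10) are all subsets of size <= 2.
Count = C(10,0) + C(10,1) + C(10,2)
     = 1 + 10 + 45
     = 56.

56


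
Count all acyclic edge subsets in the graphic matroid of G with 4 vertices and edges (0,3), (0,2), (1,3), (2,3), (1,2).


An independent set in a graphic matroid is an acyclic edge subset.
G has 4 vertices and 5 edges.
Enumerate all 2^5 = 32 subsets, checking for acyclicity.
Total independent sets = 24.

24


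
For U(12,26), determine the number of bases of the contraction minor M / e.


Contracting e from U(12,26) gives U(11,25).
Bases of U(11,25) = (25 choose 11) = 4457400.

4457400


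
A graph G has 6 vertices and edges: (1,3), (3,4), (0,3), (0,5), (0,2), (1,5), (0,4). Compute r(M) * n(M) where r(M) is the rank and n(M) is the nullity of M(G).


r(M) = |V| - c = 6 - 1 = 5.
nullity = |E| - r(M) = 7 - 5 = 2.
Product = 5 * 2 = 10.

10


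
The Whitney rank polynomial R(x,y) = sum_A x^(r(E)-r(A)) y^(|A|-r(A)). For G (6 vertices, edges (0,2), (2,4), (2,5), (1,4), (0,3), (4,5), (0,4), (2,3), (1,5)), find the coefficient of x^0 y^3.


R(x,y) = sum over A in 2^E of x^(r(E)-r(A)) * y^(|A|-r(A)).
G has 6 vertices, 9 edges. r(E) = 5.
Enumerate all 2^9 = 512 subsets.
Count subsets with r(E)-r(A)=0 and |A|-r(A)=3: 9.

9


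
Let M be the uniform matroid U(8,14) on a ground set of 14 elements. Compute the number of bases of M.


Bases of U(8,14) are all 8-element subsets of the 14-element ground set.
Number of bases = C(14,8).
(14 choose 8) = 3003.

3003


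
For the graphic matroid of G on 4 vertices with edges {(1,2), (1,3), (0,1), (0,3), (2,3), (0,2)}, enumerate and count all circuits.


A circuit in a graphic matroid = edge set of a simple cycle.
G has 4 vertices and 6 edges.
Enumerating all minimal edge subsets forming cycles...
Total circuits found: 7.

7


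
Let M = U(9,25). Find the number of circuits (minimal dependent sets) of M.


In U(9,25), circuits are the (10)-element subsets.
Any set of 10 elements is dependent, and removing any one element gives
an independent set of size 9, so it is a minimal dependent set.
Number of circuits = C(25,10) = 3268760.

3268760


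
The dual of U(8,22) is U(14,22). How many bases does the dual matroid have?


The dual of U(r,n) is U(n-r, n) = U(14,22).
Bases of U(14,22) are all (14)-element subsets.
|B(M*)| = C(22,14) = 22! / (14! * 8!) = 319770.

319770


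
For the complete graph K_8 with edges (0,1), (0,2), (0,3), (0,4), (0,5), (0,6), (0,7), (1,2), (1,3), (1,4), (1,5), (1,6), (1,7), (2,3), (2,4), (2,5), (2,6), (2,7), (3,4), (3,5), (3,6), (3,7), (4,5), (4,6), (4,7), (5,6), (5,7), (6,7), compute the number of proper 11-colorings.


P(K_8, k) = k(k-1)(k-2)...(k-7).
P(11) = (11) * (10) * (9) * (8) * (7) * (6) * (5) * (4) = 6652800.

6652800


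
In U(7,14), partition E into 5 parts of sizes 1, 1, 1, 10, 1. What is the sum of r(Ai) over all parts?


r(Ai) = min(|Ai|, 7) for each part.
Sum = min(1,7) + min(1,7) + min(1,7) + min(10,7) + min(1,7)
    = 1 + 1 + 1 + 7 + 1
    = 11.

11


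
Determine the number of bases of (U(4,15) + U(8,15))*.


(M1+M2)* = M1* + M2*.
M1* = U(11,15), bases: C(15,11) = 1365.
M2* = U(7,15), bases: C(15,7) = 6435.
|B(M*)| = 1365 * 6435 = 8783775.

8783775


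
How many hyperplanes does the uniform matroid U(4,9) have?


Hyperplanes of U(4,9) are flats of rank 3.
In a uniform matroid, these are exactly the (3)-element subsets.
Count = C(9,3) = 9! / (3! * 6!) = 84.

84


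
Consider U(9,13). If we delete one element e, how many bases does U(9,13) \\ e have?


Deleting e from U(9,13) gives U(9,12) since n > r.
Bases of U(9,12) = C(12,9) = 220.

220


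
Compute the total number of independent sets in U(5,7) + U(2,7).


For a direct sum, |I(M1+M2)| = |I(M1)| * |I(M2)|.
|I(U(5,7))| = sum C(7,k) for k=0..5 = 120.
|I(U(2,7))| = sum C(7,k) for k=0..2 = 29.
Total = 120 * 29 = 3480.

3480


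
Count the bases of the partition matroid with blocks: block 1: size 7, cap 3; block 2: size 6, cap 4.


A basis picks exactly ci elements from block i.
Number of bases = product of C(|Si|, ci).
= C(7,3) * C(6,4)
= 35 * 15
= 525.

525


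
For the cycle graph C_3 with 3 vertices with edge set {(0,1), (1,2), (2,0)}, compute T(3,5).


T(C_3; x,y) = x + x^2 + ... + x^(2) + y.
T(3,5) = 3^1 + 3^2 + 5
= 3 + 9 + 5
= 17.

17


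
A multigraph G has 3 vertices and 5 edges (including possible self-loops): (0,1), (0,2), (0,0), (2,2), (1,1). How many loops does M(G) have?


In a graphic matroid, a loop is a self-loop edge (u,u) with rank 0.
Examining all 5 edges for self-loops...
Self-loops found: (0,0), (2,2), (1,1)
Number of loops = 3.

3


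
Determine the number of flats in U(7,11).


Flats of U(7,11): every subset of size < 7 is a flat, plus E itself.
Count = C(11,0) + C(11,1) + C(11,2) + C(11,3) + C(11,4) + C(11,5) + C(11,6) + 1
     = 1 + 11 + 55 + 165 + 330 + 462 + 462 + 1
     = 1487.

1487


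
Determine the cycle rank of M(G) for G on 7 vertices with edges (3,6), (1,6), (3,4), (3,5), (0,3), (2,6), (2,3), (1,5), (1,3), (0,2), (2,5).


Cycle rank (nullity) = |E| - r(M) = |E| - (|V| - c).
|E| = 11, |V| = 7, c = 1.
Nullity = 11 - (7 - 1) = 11 - 6 = 5.

5


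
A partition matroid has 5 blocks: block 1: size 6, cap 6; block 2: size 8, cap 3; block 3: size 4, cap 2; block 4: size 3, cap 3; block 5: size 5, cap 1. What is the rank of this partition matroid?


Rank of a partition matroid = sum of min(|Si|, ci) for each block.
= min(6,6) + min(8,3) + min(4,2) + min(3,3) + min(5,1)
= 6 + 3 + 2 + 3 + 1
= 15.

15


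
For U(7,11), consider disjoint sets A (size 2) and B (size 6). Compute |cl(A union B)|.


|A union B| = 2 + 6 = 8 (disjoint).
In U(7,11), cl(S) = S if |S| < 7, else cl(S) = E.
Since 8 >= 7, cl(A union B) = E.
|cl(A union B)| = 11.

11


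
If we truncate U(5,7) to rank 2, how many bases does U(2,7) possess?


Truncating U(5,7) to rank 2 gives U(2,7).
Bases of U(2,7) are all 2-element subsets of 7 elements.
Number of bases = C(7,2) = (7 * 6) / (1 * 2) = 21.

21


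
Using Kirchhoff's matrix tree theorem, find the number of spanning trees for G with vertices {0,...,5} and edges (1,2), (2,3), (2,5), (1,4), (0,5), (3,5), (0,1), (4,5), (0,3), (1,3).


By Kirchhoff's matrix tree theorem, the number of spanning trees equals
the determinant of any cofactor of the Laplacian matrix L.
G has 6 vertices and 10 edges.
Computing the (5 x 5) cofactor determinant gives 120.

120


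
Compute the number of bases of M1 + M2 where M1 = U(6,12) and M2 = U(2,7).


Bases of a direct sum M1 + M2: |B| = |B(M1)| * |B(M2)|.
|B(U(6,12))| = C(12,6) = 924.
|B(U(2,7))| = C(7,2) = 21.
Total bases = 924 * 21 = 19404.

19404


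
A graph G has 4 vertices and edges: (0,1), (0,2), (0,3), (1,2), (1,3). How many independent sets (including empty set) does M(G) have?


An independent set in a graphic matroid is an acyclic edge subset.
G has 4 vertices and 5 edges.
Enumerate all 2^5 = 32 subsets, checking for acyclicity.
Total independent sets = 24.

24


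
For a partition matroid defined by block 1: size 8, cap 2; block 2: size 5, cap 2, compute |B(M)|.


A basis picks exactly ci elements from block i.
Number of bases = product of C(|Si|, ci).
= C(8,2) * C(5,2)
= 28 * 10
= 280.

280


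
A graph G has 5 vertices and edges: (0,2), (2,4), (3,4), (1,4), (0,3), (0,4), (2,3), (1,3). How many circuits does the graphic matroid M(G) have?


A circuit in a graphic matroid = edge set of a simple cycle.
G has 5 vertices and 8 edges.
Enumerating all minimal edge subsets forming cycles...
Total circuits found: 12.

12


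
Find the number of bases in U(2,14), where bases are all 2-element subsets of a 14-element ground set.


Bases of U(2,14) are all 2-element subsets of the 14-element ground set.
Number of bases = C(14,2).
C(14,2) = 14! / (2! * 12!) = 91.

91


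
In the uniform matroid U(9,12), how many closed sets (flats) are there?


Flats of U(9,12): every subset of size < 9 is a flat, plus E itself.
Count = (12 choose 0) + (12 choose 1) + (12 choose 2) + (12 choose 3) + (12 choose 4) + (12 choose 5) + (12 choose 6) + (12 choose 7) + (12 choose 8) + 1
     = 1 + 12 + 66 + 220 + 495 + 792 + 924 + 792 + 495 + 1
     = 3798.

3798


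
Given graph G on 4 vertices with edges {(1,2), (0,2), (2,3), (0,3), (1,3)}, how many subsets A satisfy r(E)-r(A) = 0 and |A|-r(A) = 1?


R(x,y) = sum over A in 2^E of x^(r(E)-r(A)) * y^(|A|-r(A)).
G has 4 vertices, 5 edges. r(E) = 3.
Enumerate all 2^5 = 32 subsets.
Count subsets with r(E)-r(A)=0 and |A|-r(A)=1: 5.

5


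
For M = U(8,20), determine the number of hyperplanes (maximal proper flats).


Hyperplanes of U(8,20) are flats of rank 7.
In a uniform matroid, these are exactly the (7)-element subsets.
Count = C(20,7) = 20! / (7! * 13!) = 77520.

77520


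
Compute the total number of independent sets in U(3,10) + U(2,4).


For a direct sum, |I(M1+M2)| = |I(M1)| * |I(M2)|.
|I(U(3,10))| = sum C(10,k) for k=0..3 = 176.
|I(U(2,4))| = sum C(4,k) for k=0..2 = 11.
Total = 176 * 11 = 1936.

1936


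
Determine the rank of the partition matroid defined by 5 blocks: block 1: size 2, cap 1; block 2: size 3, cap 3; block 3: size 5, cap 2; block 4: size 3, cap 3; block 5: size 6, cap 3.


Rank of a partition matroid = sum of min(|Si|, ci) for each block.
= min(2,1) + min(3,3) + min(5,2) + min(3,3) + min(6,3)
= 1 + 3 + 2 + 3 + 3
= 12.

12


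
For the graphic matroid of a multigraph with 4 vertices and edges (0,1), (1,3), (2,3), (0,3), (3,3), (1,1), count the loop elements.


In a graphic matroid, a loop is a self-loop edge (u,u) with rank 0.
Examining all 6 edges for self-loops...
Self-loops found: (3,3), (1,1)
Number of loops = 2.

2


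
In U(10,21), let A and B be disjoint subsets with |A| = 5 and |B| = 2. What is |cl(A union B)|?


|A union B| = 5 + 2 = 7 (disjoint).
In U(10,21), cl(S) = S if |S| < 10, else cl(S) = E.
Since 7 < 10, cl(A union B) = A union B.
|cl(A union B)| = 7.

7


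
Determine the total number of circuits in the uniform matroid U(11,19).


In U(11,19), circuits are the (12)-element subsets.
Any set of 12 elements is dependent, and removing any one element gives
an independent set of size 11, so it is a minimal dependent set.
Number of circuits = (19 choose 12) = 50388.

50388


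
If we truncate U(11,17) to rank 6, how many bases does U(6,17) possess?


Truncating U(11,17) to rank 6 gives U(6,17).
Bases of U(6,17) are all 6-element subsets of 17 elements.
Number of bases = (17 choose 6) = 12376.

12376


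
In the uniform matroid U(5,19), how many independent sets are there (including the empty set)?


Independent sets of U(5,19) are all subsets of size <= 5.
Count = C(19,0) + C(19,1) + C(19,2) + C(19,3) + C(19,4) + C(19,5)
     = 1 + 19 + 171 + 969 + 3876 + 11628
     = 16664.

16664


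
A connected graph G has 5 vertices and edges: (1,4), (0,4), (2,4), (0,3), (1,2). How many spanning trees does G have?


By Kirchhoff's matrix tree theorem, the number of spanning trees equals
the determinant of any cofactor of the Laplacian matrix L.
G has 5 vertices and 5 edges.
Computing the (4 x 4) cofactor determinant gives 3.

3


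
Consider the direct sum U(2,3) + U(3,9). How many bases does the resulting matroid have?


Bases of a direct sum M1 + M2: |B| = |B(M1)| * |B(M2)|.
|B(U(2,3))| = C(3,2) = 3.
|B(U(3,9))| = C(9,3) = 84.
Total bases = 3 * 84 = 252.

252


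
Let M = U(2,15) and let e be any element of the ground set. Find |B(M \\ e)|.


Deleting e from U(2,15) gives U(2,14) since n > r.
Bases of U(2,14) = C(14,2) = 14! / (2! * 12!) = 91.

91


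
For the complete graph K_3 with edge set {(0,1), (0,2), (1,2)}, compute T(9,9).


T(K_3; x,y) = x^2 + x + y.
T(9,9) = 81 + 9 + 9 = 99.

99


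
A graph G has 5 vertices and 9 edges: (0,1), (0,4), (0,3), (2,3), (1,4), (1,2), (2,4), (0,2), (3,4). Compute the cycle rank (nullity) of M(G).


Cycle rank (nullity) = |E| - r(M) = |E| - (|V| - c).
|E| = 9, |V| = 5, c = 1.
Nullity = 9 - (5 - 1) = 9 - 4 = 5.

5


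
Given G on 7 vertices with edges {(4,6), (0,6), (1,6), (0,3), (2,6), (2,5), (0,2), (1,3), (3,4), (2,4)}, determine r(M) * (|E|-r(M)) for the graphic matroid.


r(M) = |V| - c = 7 - 1 = 6.
nullity = |E| - r(M) = 10 - 6 = 4.
Product = 6 * 4 = 24.

24


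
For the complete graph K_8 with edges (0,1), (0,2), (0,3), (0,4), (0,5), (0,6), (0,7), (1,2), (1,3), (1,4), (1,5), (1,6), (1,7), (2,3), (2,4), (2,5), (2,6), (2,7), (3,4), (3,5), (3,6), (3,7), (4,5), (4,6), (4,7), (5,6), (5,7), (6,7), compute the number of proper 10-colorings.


P(K_8, k) = k(k-1)(k-2)...(k-7).
P(10) = (10) * (9) * (8) * (7) * (6) * (5) * (4) * (3) = 1814400.

1814400


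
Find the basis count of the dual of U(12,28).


The dual of U(r,n) is U(n-r, n) = U(16,28).
Bases of U(16,28) are all (16)-element subsets.
|B(M*)| = (28 choose 16) = 30421755.

30421755


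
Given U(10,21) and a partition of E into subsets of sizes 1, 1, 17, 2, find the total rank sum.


r(Ai) = min(|Ai|, 10) for each part.
Sum = min(1,10) + min(1,10) + min(17,10) + min(2,10)
    = 1 + 1 + 10 + 2
    = 14.

14


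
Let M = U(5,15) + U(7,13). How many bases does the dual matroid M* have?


(M1+M2)* = M1* + M2*.
M1* = U(10,15), bases: C(15,10) = 3003.
M2* = U(6,13), bases: C(13,6) = 1716.
|B(M*)| = 3003 * 1716 = 5153148.

5153148


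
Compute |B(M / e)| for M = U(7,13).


Contracting e from U(7,13) gives U(6,12).
Bases of U(6,12) = C(12,6) = 12! / (6! * 6!) = 924.

924


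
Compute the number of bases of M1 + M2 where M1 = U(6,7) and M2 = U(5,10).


Bases of a direct sum M1 + M2: |B| = |B(M1)| * |B(M2)|.
|B(U(6,7))| = C(7,6) = 7.
|B(U(5,10))| = C(10,5) = 252.
Total bases = 7 * 252 = 1764.

1764


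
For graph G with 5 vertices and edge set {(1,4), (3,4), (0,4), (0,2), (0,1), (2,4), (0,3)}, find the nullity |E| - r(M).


Cycle rank (nullity) = |E| - r(M) = |E| - (|V| - c).
|E| = 7, |V| = 5, c = 1.
Nullity = 7 - (5 - 1) = 7 - 4 = 3.

3


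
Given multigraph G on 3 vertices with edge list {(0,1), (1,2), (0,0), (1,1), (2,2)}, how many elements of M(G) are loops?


In a graphic matroid, a loop is a self-loop edge (u,u) with rank 0.
Examining all 5 edges for self-loops...
Self-loops found: (0,0), (1,1), (2,2)
Number of loops = 3.

3


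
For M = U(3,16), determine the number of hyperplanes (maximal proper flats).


Hyperplanes of U(3,16) are flats of rank 2.
In a uniform matroid, these are exactly the (2)-element subsets.
Count = C(16,2) = (16 * 15) / (1 * 2) = 120.

120


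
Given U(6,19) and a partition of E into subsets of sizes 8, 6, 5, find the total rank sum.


r(Ai) = min(|Ai|, 6) for each part.
Sum = min(8,6) + min(6,6) + min(5,6)
    = 6 + 6 + 5
    = 17.

17


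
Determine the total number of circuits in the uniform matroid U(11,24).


In U(11,24), circuits are the (12)-element subsets.
Any set of 12 elements is dependent, and removing any one element gives
an independent set of size 11, so it is a minimal dependent set.
Number of circuits = C(24,12) = 2704156.

2704156


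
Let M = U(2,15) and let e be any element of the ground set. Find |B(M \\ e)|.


Deleting e from U(2,15) gives U(2,14) since n > r.
Bases of U(2,14) = C(14,2) = (14 * 13) / (1 * 2) = 91.

91


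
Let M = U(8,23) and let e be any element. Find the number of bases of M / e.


Contracting e from U(8,23) gives U(7,22).
Bases of U(7,22) = (22 choose 7) = 170544.

170544


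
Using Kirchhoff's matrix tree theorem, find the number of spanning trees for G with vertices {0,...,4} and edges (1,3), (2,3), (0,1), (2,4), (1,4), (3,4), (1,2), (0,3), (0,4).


By Kirchhoff's matrix tree theorem, the number of spanning trees equals
the determinant of any cofactor of the Laplacian matrix L.
G has 5 vertices and 9 edges.
Computing the (4 x 4) cofactor determinant gives 75.

75


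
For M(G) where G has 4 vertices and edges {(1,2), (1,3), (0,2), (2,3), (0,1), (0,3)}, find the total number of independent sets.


An independent set in a graphic matroid is an acyclic edge subset.
G has 4 vertices and 6 edges.
Enumerate all 2^6 = 64 subsets, checking for acyclicity.
Total independent sets = 38.

38


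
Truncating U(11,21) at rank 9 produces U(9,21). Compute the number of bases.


Truncating U(11,21) to rank 9 gives U(9,21).
Bases of U(9,21) are all 9-element subsets of 21 elements.
Number of bases = C(21,9) = 293930.

293930


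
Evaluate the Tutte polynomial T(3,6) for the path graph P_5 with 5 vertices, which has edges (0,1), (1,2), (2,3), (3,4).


A path on 5 vertices is a tree with 4 edges.
T(x,y) = x^(4) for any tree.
T(3,6) = 3^4 = 81.

81


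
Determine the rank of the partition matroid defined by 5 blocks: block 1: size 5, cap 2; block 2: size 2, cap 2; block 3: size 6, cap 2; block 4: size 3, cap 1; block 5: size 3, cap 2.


Rank of a partition matroid = sum of min(|Si|, ci) for each block.
= min(5,2) + min(2,2) + min(6,2) + min(3,1) + min(3,2)
= 2 + 2 + 2 + 1 + 2
= 9.

9


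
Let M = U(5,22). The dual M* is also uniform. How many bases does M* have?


The dual of U(r,n) is U(n-r, n) = U(17,22).
Bases of U(17,22) are all (17)-element subsets.
|B(M*)| = (22 choose 17) = 26334.

26334


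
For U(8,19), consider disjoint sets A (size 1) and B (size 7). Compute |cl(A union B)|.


|A union B| = 1 + 7 = 8 (disjoint).
In U(8,19), cl(S) = S if |S| < 8, else cl(S) = E.
Since 8 >= 8, cl(A union B) = E.
|cl(A union B)| = 19.

19


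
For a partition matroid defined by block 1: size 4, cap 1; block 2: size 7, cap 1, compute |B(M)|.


A basis picks exactly ci elements from block i.
Number of bases = product of C(|Si|, ci).
= C(4,1) * C(7,1)
= 4 * 7
= 28.

28


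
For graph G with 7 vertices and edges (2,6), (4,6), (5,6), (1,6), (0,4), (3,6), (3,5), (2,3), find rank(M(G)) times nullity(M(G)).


r(M) = |V| - c = 7 - 1 = 6.
nullity = |E| - r(M) = 8 - 6 = 2.
Product = 6 * 2 = 12.

12


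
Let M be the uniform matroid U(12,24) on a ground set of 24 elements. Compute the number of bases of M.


Bases of U(12,24) are all 12-element subsets of the 24-element ground set.
Number of bases = C(24,12).
C(24,12) = 24! / (12! * 12!) = 2704156.

2704156


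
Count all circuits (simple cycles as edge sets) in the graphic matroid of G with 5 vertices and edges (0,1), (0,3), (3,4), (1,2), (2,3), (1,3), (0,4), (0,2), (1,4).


A circuit in a graphic matroid = edge set of a simple cycle.
G has 5 vertices and 9 edges.
Enumerating all minimal edge subsets forming cycles...
Total circuits found: 22.

22


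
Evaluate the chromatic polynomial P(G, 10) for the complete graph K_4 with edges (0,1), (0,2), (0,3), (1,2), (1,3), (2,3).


P(K_4, k) = k(k-1)(k-2)...(k-3).
P(10) = (10) * (9) * (8) * (7) = 5040.

5040


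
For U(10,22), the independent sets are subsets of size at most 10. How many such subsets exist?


Independent sets of U(10,22) are all subsets of size <= 10.
Count = C(22,0) + C(22,1) + C(22,2) + C(22,3) + C(22,4) + C(22,5) + C(22,6) + C(22,7) + C(22,8) + C(22,9) + C(22,10)
     = 1 + 22 + 231 + 1540 + 7315 + 26334 + 74613 + 170544 + 319770 + 497420 + 646646
     = 1744436.

1744436


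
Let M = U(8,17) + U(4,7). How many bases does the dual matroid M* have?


(M1+M2)* = M1* + M2*.
M1* = U(9,17), bases: C(17,9) = 24310.
M2* = U(3,7), bases: C(7,3) = 35.
|B(M*)| = 24310 * 35 = 850850.

850850


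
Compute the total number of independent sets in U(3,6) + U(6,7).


For a direct sum, |I(M1+M2)| = |I(M1)| * |I(M2)|.
|I(U(3,6))| = sum C(6,k) for k=0..3 = 42.
|I(U(6,7))| = sum C(7,k) for k=0..6 = 127.
Total = 42 * 127 = 5334.

5334


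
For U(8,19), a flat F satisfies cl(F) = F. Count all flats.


Flats of U(8,19): every subset of size < 8 is a flat, plus E itself.
Count = C(19,0) + C(19,1) + C(19,2) + C(19,3) + C(19,4) + C(19,5) + C(19,6) + C(19,7) + 1
     = 1 + 19 + 171 + 969 + 3876 + 11628 + 27132 + 50388 + 1
     = 94185.

94185


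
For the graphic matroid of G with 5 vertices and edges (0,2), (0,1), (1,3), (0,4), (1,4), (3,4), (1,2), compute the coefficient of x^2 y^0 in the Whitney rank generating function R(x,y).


R(x,y) = sum over A in 2^E of x^(r(E)-r(A)) * y^(|A|-r(A)).
G has 5 vertices, 7 edges. r(E) = 4.
Enumerate all 2^7 = 128 subsets.
Count subsets with r(E)-r(A)=2 and |A|-r(A)=0: 21.

21


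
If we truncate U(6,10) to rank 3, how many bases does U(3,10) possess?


Truncating U(6,10) to rank 3 gives U(3,10).
Bases of U(3,10) are all 3-element subsets of 10 elements.
Number of bases = C(10,3) = (10 * 9 * 8) / (1 * 2 * 3) = 120.

120


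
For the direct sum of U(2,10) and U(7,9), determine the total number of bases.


Bases of a direct sum M1 + M2: |B| = |B(M1)| * |B(M2)|.
|B(U(2,10))| = C(10,2) = 45.
|B(U(7,9))| = C(9,7) = 36.
Total bases = 45 * 36 = 1620.

1620


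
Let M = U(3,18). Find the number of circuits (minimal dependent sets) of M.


In U(3,18), circuits are the (4)-element subsets.
Any set of 4 elements is dependent, and removing any one element gives
an independent set of size 3, so it is a minimal dependent set.
Number of circuits = (18 choose 4) = 3060.

3060


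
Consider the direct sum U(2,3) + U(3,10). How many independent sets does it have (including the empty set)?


For a direct sum, |I(M1+M2)| = |I(M1)| * |I(M2)|.
|I(U(2,3))| = sum C(3,k) for k=0..2 = 7.
|I(U(3,10))| = sum C(10,k) for k=0..3 = 176.
Total = 7 * 176 = 1232.

1232


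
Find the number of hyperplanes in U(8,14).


Hyperplanes of U(8,14) are flats of rank 7.
In a uniform matroid, these are exactly the (7)-element subsets.
Count = (14 choose 7) = 3432.

3432


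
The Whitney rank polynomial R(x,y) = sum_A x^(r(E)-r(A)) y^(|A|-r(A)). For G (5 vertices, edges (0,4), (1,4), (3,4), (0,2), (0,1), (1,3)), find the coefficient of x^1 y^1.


R(x,y) = sum over A in 2^E of x^(r(E)-r(A)) * y^(|A|-r(A)).
G has 5 vertices, 6 edges. r(E) = 4.
Enumerate all 2^6 = 64 subsets.
Count subsets with r(E)-r(A)=1 and |A|-r(A)=1: 7.

7


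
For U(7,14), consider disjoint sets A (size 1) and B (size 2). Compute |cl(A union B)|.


|A union B| = 1 + 2 = 3 (disjoint).
In U(7,14), cl(S) = S if |S| < 7, else cl(S) = E.
Since 3 < 7, cl(A union B) = A union B.
|cl(A union B)| = 3.

3


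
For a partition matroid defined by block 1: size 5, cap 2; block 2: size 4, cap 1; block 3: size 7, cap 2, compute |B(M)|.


A basis picks exactly ci elements from block i.
Number of bases = product of C(|Si|, ci).
= C(5,2) * C(4,1) * C(7,2)
= 10 * 4 * 21
= 840.

840


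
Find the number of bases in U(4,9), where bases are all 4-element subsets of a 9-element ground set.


Bases of U(4,9) are all 4-element subsets of the 9-element ground set.
Number of bases = C(9,4).
(9 choose 4) = 126.

126


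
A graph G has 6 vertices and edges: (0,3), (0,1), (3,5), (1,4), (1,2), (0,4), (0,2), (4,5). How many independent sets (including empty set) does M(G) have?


An independent set in a graphic matroid is an acyclic edge subset.
G has 6 vertices and 8 edges.
Enumerate all 2^8 = 256 subsets, checking for acyclicity.
Total independent sets = 178.

178


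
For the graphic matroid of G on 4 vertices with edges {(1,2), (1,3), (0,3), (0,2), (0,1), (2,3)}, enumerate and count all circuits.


A circuit in a graphic matroid = edge set of a simple cycle.
G has 4 vertices and 6 edges.
Enumerating all minimal edge subsets forming cycles...
Total circuits found: 7.

7


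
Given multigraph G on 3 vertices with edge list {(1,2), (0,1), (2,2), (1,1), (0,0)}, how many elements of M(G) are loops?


In a graphic matroid, a loop is a self-loop edge (u,u) with rank 0.
Examining all 5 edges for self-loops...
Self-loops found: (2,2), (1,1), (0,0)
Number of loops = 3.

3


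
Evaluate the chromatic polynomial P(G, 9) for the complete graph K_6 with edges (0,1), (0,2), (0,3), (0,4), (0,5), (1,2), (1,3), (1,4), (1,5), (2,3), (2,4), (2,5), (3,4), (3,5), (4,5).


P(K_6, k) = k(k-1)(k-2)...(k-5).
P(9) = (9) * (8) * (7) * (6) * (5) * (4) = 60480.

60480


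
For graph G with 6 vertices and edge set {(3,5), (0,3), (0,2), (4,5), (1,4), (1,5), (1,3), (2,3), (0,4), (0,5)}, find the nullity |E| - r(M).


Cycle rank (nullity) = |E| - r(M) = |E| - (|V| - c).
|E| = 10, |V| = 6, c = 1.
Nullity = 10 - (6 - 1) = 10 - 5 = 5.

5


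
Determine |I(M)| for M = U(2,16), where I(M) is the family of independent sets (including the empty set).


Independent sets of U(2,16) are all subsets of size <= 2.
Count = (16 choose 0) + (16 choose 1) + (16 choose 2)
     = 1 + 16 + 120
     = 137.

137


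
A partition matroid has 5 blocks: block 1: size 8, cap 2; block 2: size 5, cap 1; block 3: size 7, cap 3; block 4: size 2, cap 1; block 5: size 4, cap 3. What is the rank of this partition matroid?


Rank of a partition matroid = sum of min(|Si|, ci) for each block.
= min(8,2) + min(5,1) + min(7,3) + min(2,1) + min(4,3)
= 2 + 1 + 3 + 1 + 3
= 10.

10


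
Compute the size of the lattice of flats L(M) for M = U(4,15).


Flats of U(4,15): every subset of size < 4 is a flat, plus E itself.
Count = (15 choose 0) + (15 choose 1) + (15 choose 2) + (15 choose 3) + 1
     = 1 + 15 + 105 + 455 + 1
     = 577.

577


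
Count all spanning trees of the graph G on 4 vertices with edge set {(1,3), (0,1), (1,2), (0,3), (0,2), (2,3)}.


By Kirchhoff's matrix tree theorem, the number of spanning trees equals
the determinant of any cofactor of the Laplacian matrix L.
G has 4 vertices and 6 edges.
Computing the (3 x 3) cofactor determinant gives 16.

16


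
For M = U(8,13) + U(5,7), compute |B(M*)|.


(M1+M2)* = M1* + M2*.
M1* = U(5,13), bases: C(13,5) = 1287.
M2* = U(2,7), bases: C(7,2) = 21.
|B(M*)| = 1287 * 21 = 27027.

27027


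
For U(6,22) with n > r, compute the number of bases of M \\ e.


Deleting e from U(6,22) gives U(6,21) since n > r.
Bases of U(6,21) = C(21,6) = 21! / (6! * 15!) = 54264.

54264


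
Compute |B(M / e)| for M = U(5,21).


Contracting e from U(5,21) gives U(4,20).
Bases of U(4,20) = (20 choose 4) = 4845.

4845


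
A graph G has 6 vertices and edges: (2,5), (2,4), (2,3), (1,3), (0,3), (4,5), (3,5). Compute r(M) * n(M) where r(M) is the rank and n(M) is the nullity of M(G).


r(M) = |V| - c = 6 - 1 = 5.
nullity = |E| - r(M) = 7 - 5 = 2.
Product = 5 * 2 = 10.

10


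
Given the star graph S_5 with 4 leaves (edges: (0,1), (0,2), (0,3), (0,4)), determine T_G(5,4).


A star on 5 vertices is a tree with 4 edges.
T(x,y) = x^(4) for any tree.
T(5,4) = 5^4 = 625.

625


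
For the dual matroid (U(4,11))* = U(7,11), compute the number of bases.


The dual of U(r,n) is U(n-r, n) = U(7,11).
Bases of U(7,11) are all (7)-element subsets.
|B(M*)| = (11 choose 7) = 330.

330


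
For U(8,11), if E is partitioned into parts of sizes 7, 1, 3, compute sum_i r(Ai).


r(Ai) = min(|Ai|, 8) for each part.
Sum = min(7,8) + min(1,8) + min(3,8)
    = 7 + 1 + 3
    = 11.

11


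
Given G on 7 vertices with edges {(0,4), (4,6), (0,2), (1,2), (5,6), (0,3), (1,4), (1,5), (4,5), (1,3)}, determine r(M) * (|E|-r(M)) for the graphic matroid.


r(M) = |V| - c = 7 - 1 = 6.
nullity = |E| - r(M) = 10 - 6 = 4.
Product = 6 * 4 = 24.

24


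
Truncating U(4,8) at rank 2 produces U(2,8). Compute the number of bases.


Truncating U(4,8) to rank 2 gives U(2,8).
Bases of U(2,8) are all 2-element subsets of 8 elements.
Number of bases = C(8,2) = (8 * 7) / (1 * 2) = 28.

28


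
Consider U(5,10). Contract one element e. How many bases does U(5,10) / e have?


Contracting e from U(5,10) gives U(4,9).
Bases of U(4,9) = (9 choose 4) = 126.

126


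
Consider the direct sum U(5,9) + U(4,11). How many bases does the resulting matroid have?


Bases of a direct sum M1 + M2: |B| = |B(M1)| * |B(M2)|.
|B(U(5,9))| = C(9,5) = 126.
|B(U(4,11))| = C(11,4) = 330.
Total bases = 126 * 330 = 41580.

41580


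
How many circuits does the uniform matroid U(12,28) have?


In U(12,28), circuits are the (13)-element subsets.
Any set of 13 elements is dependent, and removing any one element gives
an independent set of size 12, so it is a minimal dependent set.
Number of circuits = C(28,13) = 28! / (13! * 15!) = 37442160.

37442160


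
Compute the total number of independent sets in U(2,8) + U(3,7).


For a direct sum, |I(M1+M2)| = |I(M1)| * |I(M2)|.
|I(U(2,8))| = sum C(8,k) for k=0..2 = 37.
|I(U(3,7))| = sum C(7,k) for k=0..3 = 64.
Total = 37 * 64 = 2368.

2368


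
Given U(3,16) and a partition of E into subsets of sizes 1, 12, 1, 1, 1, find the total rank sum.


r(Ai) = min(|Ai|, 3) for each part.
Sum = min(1,3) + min(12,3) + min(1,3) + min(1,3) + min(1,3)
    = 1 + 3 + 1 + 1 + 1
    = 7.

7


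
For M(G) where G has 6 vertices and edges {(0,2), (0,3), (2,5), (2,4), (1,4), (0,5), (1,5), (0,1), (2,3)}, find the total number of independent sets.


An independent set in a graphic matroid is an acyclic edge subset.
G has 6 vertices and 9 edges.
Enumerate all 2^9 = 512 subsets, checking for acyclicity.
Total independent sets = 292.

292


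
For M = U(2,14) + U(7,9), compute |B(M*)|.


(M1+M2)* = M1* + M2*.
M1* = U(12,14), bases: C(14,12) = 91.
M2* = U(2,9), bases: C(9,2) = 36.
|B(M*)| = 91 * 36 = 3276.

3276


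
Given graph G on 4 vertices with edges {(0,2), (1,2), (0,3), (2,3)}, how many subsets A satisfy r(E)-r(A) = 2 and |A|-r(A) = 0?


R(x,y) = sum over A in 2^E of x^(r(E)-r(A)) * y^(|A|-r(A)).
G has 4 vertices, 4 edges. r(E) = 3.
Enumerate all 2^4 = 16 subsets.
Count subsets with r(E)-r(A)=2 and |A|-r(A)=0: 4.

4


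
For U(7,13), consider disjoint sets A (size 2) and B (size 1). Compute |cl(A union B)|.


|A union B| = 2 + 1 = 3 (disjoint).
In U(7,13), cl(S) = S if |S| < 7, else cl(S) = E.
Since 3 < 7, cl(A union B) = A union B.
|cl(A union B)| = 3.

3


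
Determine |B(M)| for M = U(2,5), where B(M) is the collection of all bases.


Bases of U(2,5) are all 2-element subsets of the 5-element ground set.
Number of bases = C(5,2).
C(5,2) = 5! / (2! * 3!) = 10.

10


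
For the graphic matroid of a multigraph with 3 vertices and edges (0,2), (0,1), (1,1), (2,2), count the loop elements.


In a graphic matroid, a loop is a self-loop edge (u,u) with rank 0.
Examining all 4 edges for self-loops...
Self-loops found: (1,1), (2,2)
Number of loops = 2.

2


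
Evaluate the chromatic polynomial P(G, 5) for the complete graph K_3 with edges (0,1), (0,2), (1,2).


P(K_3, k) = k(k-1)(k-2)...(k-2).
P(5) = (5) * (4) * (3) = 60.

60


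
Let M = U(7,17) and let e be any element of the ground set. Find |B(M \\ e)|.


Deleting e from U(7,17) gives U(7,16) since n > r.
Bases of U(7,16) = C(16,7) = 11440.

11440


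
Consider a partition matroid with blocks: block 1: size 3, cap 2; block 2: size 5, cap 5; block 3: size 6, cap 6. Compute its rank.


Rank of a partition matroid = sum of min(|Si|, ci) for each block.
= min(3,2) + min(5,5) + min(6,6)
= 2 + 5 + 6
= 13.

13


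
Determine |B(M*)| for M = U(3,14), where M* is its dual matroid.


The dual of U(r,n) is U(n-r, n) = U(11,14).
Bases of U(11,14) are all (11)-element subsets.
|B(M*)| = (14 choose 11) = 364.

364


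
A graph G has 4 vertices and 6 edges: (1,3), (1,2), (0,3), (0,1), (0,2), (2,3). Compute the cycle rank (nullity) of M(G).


Cycle rank (nullity) = |E| - r(M) = |E| - (|V| - c).
|E| = 6, |V| = 4, c = 1.
Nullity = 6 - (4 - 1) = 6 - 3 = 3.

3


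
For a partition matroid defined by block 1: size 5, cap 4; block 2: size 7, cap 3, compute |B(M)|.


A basis picks exactly ci elements from block i.
Number of bases = product of C(|Si|, ci).
= C(5,4) * C(7,3)
= 5 * 35
= 175.

175


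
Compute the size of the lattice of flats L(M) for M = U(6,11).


Flats of U(6,11): every subset of size < 6 is a flat, plus E itself.
Count = (11 choose 0) + (11 choose 1) + (11 choose 2) + (11 choose 3) + (11 choose 4) + (11 choose 5) + 1
     = 1 + 11 + 55 + 165 + 330 + 462 + 1
     = 1025.

1025


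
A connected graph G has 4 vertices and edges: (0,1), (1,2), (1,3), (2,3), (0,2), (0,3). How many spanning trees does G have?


By Kirchhoff's matrix tree theorem, the number of spanning trees equals
the determinant of any cofactor of the Laplacian matrix L.
G has 4 vertices and 6 edges.
Computing the (3 x 3) cofactor determinant gives 16.

16


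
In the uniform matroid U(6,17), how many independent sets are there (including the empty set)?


Independent sets of U(6,17) are all subsets of size <= 6.
Count = (17 choose 0) + (17 choose 1) + (17 choose 2) + (17 choose 3) + (17 choose 4) + (17 choose 5) + (17 choose 6)
     = 1 + 17 + 136 + 680 + 2380 + 6188 + 12376
     = 21778.

21778


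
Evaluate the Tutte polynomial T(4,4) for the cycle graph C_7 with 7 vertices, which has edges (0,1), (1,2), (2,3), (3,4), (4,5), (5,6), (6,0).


T(C_7; x,y) = x + x^2 + ... + x^(6) + y.
T(4,4) = 4^1 + 4^2 + 4^3 + 4^4 + 4^5 + 4^6 + 4
= 4 + 16 + 64 + 256 + 1024 + 4096 + 4
= 5464.

5464


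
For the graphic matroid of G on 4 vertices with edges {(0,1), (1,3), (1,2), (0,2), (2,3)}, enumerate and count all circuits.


A circuit in a graphic matroid = edge set of a simple cycle.
G has 4 vertices and 5 edges.
Enumerating all minimal edge subsets forming cycles...
Total circuits found: 3.

3


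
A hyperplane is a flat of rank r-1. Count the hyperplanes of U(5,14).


Hyperplanes of U(5,14) are flats of rank 4.
In a uniform matroid, these are exactly the (4)-element subsets.
Count = C(14,4) = (14 * 13 * 12 * 11) / (1 * 2 * 3 * 4) = 1001.

1001


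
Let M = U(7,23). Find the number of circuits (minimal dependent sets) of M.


In U(7,23), circuits are the (8)-element subsets.
Any set of 8 elements is dependent, and removing any one element gives
an independent set of size 7, so it is a minimal dependent set.
Number of circuits = C(23,8) = 23! / (8! * 15!) = 490314.

490314


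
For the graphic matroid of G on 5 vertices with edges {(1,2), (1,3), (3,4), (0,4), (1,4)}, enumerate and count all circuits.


A circuit in a graphic matroid = edge set of a simple cycle.
G has 5 vertices and 5 edges.
Enumerating all minimal edge subsets forming cycles...
Total circuits found: 1.

1


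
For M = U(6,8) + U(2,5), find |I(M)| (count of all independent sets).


For a direct sum, |I(M1+M2)| = |I(M1)| * |I(M2)|.
|I(U(6,8))| = sum C(8,k) for k=0..6 = 247.
|I(U(2,5))| = sum C(5,k) for k=0..2 = 16.
Total = 247 * 16 = 3952.

3952


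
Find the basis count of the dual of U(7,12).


The dual of U(r,n) is U(n-r, n) = U(5,12).
Bases of U(5,12) are all (5)-element subsets.
|B(M*)| = (12 choose 5) = 792.

792


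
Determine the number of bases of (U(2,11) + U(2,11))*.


(M1+M2)* = M1* + M2*.
M1* = U(9,11), bases: C(11,9) = 55.
M2* = U(9,11), bases: C(11,9) = 55.
|B(M*)| = 55 * 55 = 3025.

3025


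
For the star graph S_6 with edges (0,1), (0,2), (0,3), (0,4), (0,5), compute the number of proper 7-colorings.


P(tree, k) = k * (k-1)^(5) for any tree on 6 vertices.
P(7) = 7 * 6^5 = 7 * 7776 = 54432.

54432


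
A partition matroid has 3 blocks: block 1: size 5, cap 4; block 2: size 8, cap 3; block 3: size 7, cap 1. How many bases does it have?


A basis picks exactly ci elements from block i.
Number of bases = product of C(|Si|, ci).
= C(5,4) * C(8,3) * C(7,1)
= 5 * 56 * 7
= 1960.

1960


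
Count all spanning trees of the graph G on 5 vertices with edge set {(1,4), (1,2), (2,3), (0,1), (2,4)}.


By Kirchhoff's matrix tree theorem, the number of spanning trees equals
the determinant of any cofactor of the Laplacian matrix L.
G has 5 vertices and 5 edges.
Computing the (4 x 4) cofactor determinant gives 3.

3


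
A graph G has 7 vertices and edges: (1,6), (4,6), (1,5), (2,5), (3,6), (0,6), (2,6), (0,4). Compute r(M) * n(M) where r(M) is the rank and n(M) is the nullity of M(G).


r(M) = |V| - c = 7 - 1 = 6.
nullity = |E| - r(M) = 8 - 6 = 2.
Product = 6 * 2 = 12.

12


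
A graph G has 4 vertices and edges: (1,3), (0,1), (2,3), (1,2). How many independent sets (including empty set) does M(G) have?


An independent set in a graphic matroid is an acyclic edge subset.
G has 4 vertices and 4 edges.
Enumerate all 2^4 = 16 subsets, checking for acyclicity.
Total independent sets = 14.

14


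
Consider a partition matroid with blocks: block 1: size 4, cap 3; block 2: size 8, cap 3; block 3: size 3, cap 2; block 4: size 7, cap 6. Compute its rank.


Rank of a partition matroid = sum of min(|Si|, ci) for each block.
= min(4,3) + min(8,3) + min(3,2) + min(7,6)
= 3 + 3 + 2 + 6
= 14.

14


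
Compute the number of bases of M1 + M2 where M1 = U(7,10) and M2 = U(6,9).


Bases of a direct sum M1 + M2: |B| = |B(M1)| * |B(M2)|.
|B(U(7,10))| = C(10,7) = 120.
|B(U(6,9))| = C(9,6) = 84.
Total bases = 120 * 84 = 10080.

10080


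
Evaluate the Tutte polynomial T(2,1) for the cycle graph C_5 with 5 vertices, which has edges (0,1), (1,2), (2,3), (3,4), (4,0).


T(C_5; x,y) = x + x^2 + ... + x^(4) + y.
T(2,1) = 2^1 + 2^2 + 2^3 + 2^4 + 1
= 2 + 4 + 8 + 16 + 1
= 31.

31


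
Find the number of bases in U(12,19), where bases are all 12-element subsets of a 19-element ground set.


Bases of U(12,19) are all 12-element subsets of the 19-element ground set.
Number of bases = C(19,12).
(19 choose 12) = 50388.

50388


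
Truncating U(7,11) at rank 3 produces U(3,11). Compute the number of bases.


Truncating U(7,11) to rank 3 gives U(3,11).
Bases of U(3,11) are all 3-element subsets of 11 elements.
Number of bases = C(11,3) = (11 * 10 * 9) / (1 * 2 * 3) = 165.

165


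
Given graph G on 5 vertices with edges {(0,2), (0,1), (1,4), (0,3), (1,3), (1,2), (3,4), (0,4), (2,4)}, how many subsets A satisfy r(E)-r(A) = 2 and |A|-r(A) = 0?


R(x,y) = sum over A in 2^E of x^(r(E)-r(A)) * y^(|A|-r(A)).
G has 5 vertices, 9 edges. r(E) = 4.
Enumerate all 2^9 = 512 subsets.
Count subsets with r(E)-r(A)=2 and |A|-r(A)=0: 36.

36
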